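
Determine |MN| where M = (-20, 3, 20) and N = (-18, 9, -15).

d = √[(x₂-x₁)² + (y₂-y₁)² + (z₂-z₁)²]
  = √[2² + 6² + (-35)²]
  = √[4 + 36 + 1225]
  = √1265
  ≈ 35.57

35.57


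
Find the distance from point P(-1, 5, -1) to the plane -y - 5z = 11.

distance = |a·x₀ + b·y₀ + c·z₀ - d| / √(a² + b² + c²)
  = |0·(-1) + (-1)·5 + (-5)·(-1) - 11| / √(0² + (-1)² + (-5)²)
  = |0 - 5 + 5 - 11| / √(0 + 1 + 25)
  = |-11| / √26
  = 11 / 5.099
  ≈ 2.157

2.157


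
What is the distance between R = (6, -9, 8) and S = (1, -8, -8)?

d = √[(x₂-x₁)² + (y₂-y₁)² + (z₂-z₁)²]
  = √[(-5)² + 1² + (-16)²]
  = √[25 + 1 + 256]
  = √282
  ≈ 16.79

16.79


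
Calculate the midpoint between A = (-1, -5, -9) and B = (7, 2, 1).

M = ((x₁+x₂)/2, (y₁+y₂)/2, (z₁+z₂)/2)
  = ((-1 + 7)/2, (-5 + 2)/2, (-9 + 1)/2)
  = (6/2, -3/2, -8/2)
  = (3, -1.5, -4)

(3, -1.5, -4)


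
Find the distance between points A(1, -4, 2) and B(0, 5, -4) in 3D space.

d = √[(x₂-x₁)² + (y₂-y₁)² + (z₂-z₁)²]
  = √[(-1)² + 9² + (-6)²]
  = √[1 + 81 + 36]
  = √118
  ≈ 10.86

10.86


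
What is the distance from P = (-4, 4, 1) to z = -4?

distance = |a·x₀ + b·y₀ + c·z₀ - d| / √(a² + b² + c²)
  = |0·(-4) + 0·4 + 1·1 - (-4)| / √(0² + 0² + 1²)
  = |0 + 0 + 1 + 4| / √(0 + 0 + 1)
  = |5| / √1
  = 5 / 1
  ≈ 5

5


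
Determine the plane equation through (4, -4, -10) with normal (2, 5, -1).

The plane through P with normal n = (a, b, c) satisfies n·(r - P) = 0,
i.e. ax + by + cz = a·x₀ + b·y₀ + c·z₀.
d = 2·4 + 5·(-4) + (-1)·(-10)
  = 8 - 20 + 10
  = -2
Equation: 2x + 5y - z = -2

2x + 5y - z = -2


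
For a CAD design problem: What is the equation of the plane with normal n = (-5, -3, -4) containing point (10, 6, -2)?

The plane through P with normal n = (a, b, c) satisfies n·(r - P) = 0,
i.e. ax + by + cz = a·x₀ + b·y₀ + c·z₀.
d = (-5)·10 + (-3)·6 + (-4)·(-2)
  = -50 - 18 + 8
  = -60
Equation: -5x - 3y - 4z = -60

-5x - 3y - 4z = -60


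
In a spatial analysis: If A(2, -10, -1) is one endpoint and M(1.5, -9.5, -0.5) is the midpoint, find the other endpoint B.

B = 2M - A
  = (2·1.5 - 2, 2·(-9.5) - (-10), 2·(-0.5) - (-1))
  = (3 - 2, -19 + 10, -1 + 1)
  = (1, -9, 0)

(1, -9, 0)


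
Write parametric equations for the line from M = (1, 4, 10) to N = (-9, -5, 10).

Direction vector d = N - M = (-9 - 1, -5 - 4, 10 - 10) = (-10, -9, 0)
Parametric form r = M + t·d:
x = 1 - 10t, y = 4 - 9t, z = 10

x = 1 - 10t, y = 4 - 9t, z = 10


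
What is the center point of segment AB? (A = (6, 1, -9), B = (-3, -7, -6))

M = ((x₁+x₂)/2, (y₁+y₂)/2, (z₁+z₂)/2)
  = ((6 - 3)/2, (1 - 7)/2, (-9 - 6)/2)
  = (3/2, -6/2, -15/2)
  = (1.5, -3, -7.5)

(1.5, -3, -7.5)


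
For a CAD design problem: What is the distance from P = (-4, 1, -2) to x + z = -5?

distance = |a·x₀ + b·y₀ + c·z₀ - d| / √(a² + b² + c²)
  = |1·(-4) + 0·1 + 1·(-2) - (-5)| / √(1² + 0² + 1²)
  = |-4 + 0 - 2 + 5| / √(1 + 0 + 1)
  = |-1| / √2
  = 1 / 1.414
  ≈ 0.7071

0.7071


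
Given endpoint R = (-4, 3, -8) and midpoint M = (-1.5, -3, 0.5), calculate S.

S = 2M - R
  = (2·(-1.5) - (-4), 2·(-3) - 3, 2·0.5 - (-8))
  = (-3 + 4, -6 - 3, 1 + 8)
  = (1, -9, 9)

(1, -9, 9)


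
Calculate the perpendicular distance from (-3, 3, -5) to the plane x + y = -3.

distance = |a·x₀ + b·y₀ + c·z₀ - d| / √(a² + b² + c²)
  = |1·(-3) + 1·3 + 0·(-5) - (-3)| / √(1² + 1² + 0²)
  = |-3 + 3 + 0 + 3| / √(1 + 1 + 0)
  = |3| / √2
  = 3 / 1.414
  ≈ 2.121

2.121


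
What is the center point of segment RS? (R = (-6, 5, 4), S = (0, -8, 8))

M = ((x₁+x₂)/2, (y₁+y₂)/2, (z₁+z₂)/2)
  = ((-6 + 0)/2, (5 - 8)/2, (4 + 8)/2)
  = (-6/2, -3/2, 12/2)
  = (-3, -1.5, 6)

(-3, -1.5, 6)


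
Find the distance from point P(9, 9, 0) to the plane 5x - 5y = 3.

distance = |a·x₀ + b·y₀ + c·z₀ - d| / √(a² + b² + c²)
  = |5·9 + (-5)·9 + 0·0 - 3| / √(5² + (-5)² + 0²)
  = |45 - 45 + 0 - 3| / √(25 + 25 + 0)
  = |-3| / √50
  = 3 / 7.071
  ≈ 0.4243

0.4243


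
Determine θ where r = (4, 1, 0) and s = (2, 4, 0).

r·s = 4·2 + 1·4 + 0·0 = 8 + 4 + 0 = 12
|r| = √(4² + 1² + 0²) = √17 ≈ 4.123
|s| = √(2² + 4² + 0²) = √20 ≈ 4.472
cos θ = (r·s)/(|r||s|) = 12/(4.123·4.472) ≈ 0.6508
θ = arccos(0.6508) ≈ 49.4°

49.4°


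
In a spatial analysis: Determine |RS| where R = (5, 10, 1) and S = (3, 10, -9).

d = √[(x₂-x₁)² + (y₂-y₁)² + (z₂-z₁)²]
  = √[(-2)² + 0² + (-10)²]
  = √[4 + 0 + 100]
  = √104
  ≈ 10.2

10.2


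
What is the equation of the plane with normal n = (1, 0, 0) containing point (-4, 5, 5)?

The plane through P with normal n = (a, b, c) satisfies n·(r - P) = 0,
i.e. ax + by + cz = a·x₀ + b·y₀ + c·z₀.
d = 1·(-4) + 0·5 + 0·5
  = -4 + 0 + 0
  = -4
Equation: x = -4

x = -4


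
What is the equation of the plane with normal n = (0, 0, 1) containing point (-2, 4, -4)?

The plane through P with normal n = (a, b, c) satisfies n·(r - P) = 0,
i.e. ax + by + cz = a·x₀ + b·y₀ + c·z₀.
d = 0·(-2) + 0·4 + 1·(-4)
  = 0 + 0 - 4
  = -4
Equation: z = -4

z = -4


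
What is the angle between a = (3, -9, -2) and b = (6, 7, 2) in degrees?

a·b = 3·6 + (-9)·7 + (-2)·2 = 18 - 63 - 4 = -49
|a| = √(3² + (-9)² + (-2)²) = √94 ≈ 9.695
|b| = √(6² + 7² + 2²) = √89 ≈ 9.434
cos θ = (a·b)/(|a||b|) = -49/(9.695·9.434) ≈ -0.5357
θ = arccos(-0.5357) ≈ 122.4°

122.4°


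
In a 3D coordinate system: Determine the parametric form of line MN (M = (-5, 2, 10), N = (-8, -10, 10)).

Direction vector d = N - M = (-8 + 5, -10 - 2, 10 - 10) = (-3, -12, 0)
Parametric form r = M + t·d:
x = -5 - 3t, y = 2 - 12t, z = 10

x = -5 - 3t, y = 2 - 12t, z = 10


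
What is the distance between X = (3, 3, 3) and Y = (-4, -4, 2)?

d = √[(x₂-x₁)² + (y₂-y₁)² + (z₂-z₁)²]
  = √[(-7)² + (-7)² + (-1)²]
  = √[49 + 49 + 1]
  = √99
  ≈ 9.95

9.95


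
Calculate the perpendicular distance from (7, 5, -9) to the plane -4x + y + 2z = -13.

distance = |a·x₀ + b·y₀ + c·z₀ - d| / √(a² + b² + c²)
  = |(-4)·7 + 1·5 + 2·(-9) - (-13)| / √((-4)² + 1² + 2²)
  = |-28 + 5 - 18 + 13| / √(16 + 1 + 4)
  = |-28| / √21
  = 28 / 4.583
  ≈ 6.11

6.11


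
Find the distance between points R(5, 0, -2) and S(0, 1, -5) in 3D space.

d = √[(x₂-x₁)² + (y₂-y₁)² + (z₂-z₁)²]
  = √[(-5)² + 1² + (-3)²]
  = √[25 + 1 + 9]
  = √35
  ≈ 5.916

5.916


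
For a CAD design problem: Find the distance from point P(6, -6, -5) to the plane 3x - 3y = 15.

distance = |a·x₀ + b·y₀ + c·z₀ - d| / √(a² + b² + c²)
  = |3·6 + (-3)·(-6) + 0·(-5) - 15| / √(3² + (-3)² + 0²)
  = |18 + 18 + 0 - 15| / √(9 + 9 + 0)
  = |21| / √18
  = 21 / 4.243
  ≈ 4.95

4.95


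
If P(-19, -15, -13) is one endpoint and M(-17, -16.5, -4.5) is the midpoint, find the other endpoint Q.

Q = 2M - P
  = (2·(-17) - (-19), 2·(-16.5) - (-15), 2·(-4.5) - (-13))
  = (-34 + 19, -33 + 15, -9 + 13)
  = (-15, -18, 4)

(-15, -18, 4)


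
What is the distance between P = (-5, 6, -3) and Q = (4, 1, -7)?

d = √[(x₂-x₁)² + (y₂-y₁)² + (z₂-z₁)²]
  = √[9² + (-5)² + (-4)²]
  = √[81 + 25 + 16]
  = √122
  ≈ 11.05

11.05


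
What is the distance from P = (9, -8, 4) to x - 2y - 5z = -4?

distance = |a·x₀ + b·y₀ + c·z₀ - d| / √(a² + b² + c²)
  = |1·9 + (-2)·(-8) + (-5)·4 - (-4)| / √(1² + (-2)² + (-5)²)
  = |9 + 16 - 20 + 4| / √(1 + 4 + 25)
  = |9| / √30
  = 9 / 5.477
  ≈ 1.643

1.643


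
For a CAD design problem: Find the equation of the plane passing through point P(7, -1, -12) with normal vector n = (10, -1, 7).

The plane through P with normal n = (a, b, c) satisfies n·(r - P) = 0,
i.e. ax + by + cz = a·x₀ + b·y₀ + c·z₀.
d = 10·7 + (-1)·(-1) + 7·(-12)
  = 70 + 1 - 84
  = -13
Equation: 10x - y + 7z = -13

10x - y + 7z = -13


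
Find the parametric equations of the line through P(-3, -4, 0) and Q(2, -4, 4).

Direction vector d = Q - P = (2 + 3, -4 + 4, 4 + 0) = (5, 0, 4)
Parametric form r = P + t·d:
x = -3 + 5t, y = -4, z = 0 + 4t

x = -3 + 5t, y = -4, z = 0 + 4t


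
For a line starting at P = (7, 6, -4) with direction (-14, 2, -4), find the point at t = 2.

P(t) = P + t·d
  = (7 + (-14)·2, 6 + 2·2, -4 + (-4)·2)
  = (7 - 28, 6 + 4, -4 - 8)
  = (-21, 10, -12)

(-21, 10, -12)


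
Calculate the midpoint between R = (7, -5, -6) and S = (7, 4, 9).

M = ((x₁+x₂)/2, (y₁+y₂)/2, (z₁+z₂)/2)
  = ((7 + 7)/2, (-5 + 4)/2, (-6 + 9)/2)
  = (14/2, -1/2, 3/2)
  = (7, -0.5, 1.5)

(7, -0.5, 1.5)


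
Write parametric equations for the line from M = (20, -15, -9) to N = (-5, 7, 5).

Direction vector d = N - M = (-5 - 20, 7 + 15, 5 + 9) = (-25, 22, 14)
Parametric form r = M + t·d:
x = 20 - 25t, y = -15 + 22t, z = -9 + 14t

x = 20 - 25t, y = -15 + 22t, z = -9 + 14t


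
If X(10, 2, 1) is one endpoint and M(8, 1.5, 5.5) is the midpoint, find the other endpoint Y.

Y = 2M - X
  = (2·8 - 10, 2·1.5 - 2, 2·5.5 - 1)
  = (16 - 10, 3 - 2, 11 - 1)
  = (6, 1, 10)

(6, 1, 10)


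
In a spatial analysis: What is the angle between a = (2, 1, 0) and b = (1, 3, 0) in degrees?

a·b = 2·1 + 1·3 + 0·0 = 2 + 3 + 0 = 5
|a| = √(2² + 1² + 0²) = √5 ≈ 2.236
|b| = √(1² + 3² + 0²) = √10 ≈ 3.162
cos θ = (a·b)/(|a||b|) = 5/(2.236·3.162) ≈ 0.7071
θ = arccos(0.7071) ≈ 45°

45°


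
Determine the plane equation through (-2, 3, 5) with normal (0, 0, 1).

The plane through P with normal n = (a, b, c) satisfies n·(r - P) = 0,
i.e. ax + by + cz = a·x₀ + b·y₀ + c·z₀.
d = 0·(-2) + 0·3 + 1·5
  = 0 + 0 + 5
  = 5
Equation: z = 5

z = 5


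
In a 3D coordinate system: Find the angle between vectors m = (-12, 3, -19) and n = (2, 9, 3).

m·n = (-12)·2 + 3·9 + (-19)·3 = -24 + 27 - 57 = -54
|m| = √((-12)² + 3² + (-19)²) = √514 ≈ 22.67
|n| = √(2² + 9² + 3²) = √94 ≈ 9.695
cos θ = (m·n)/(|m||n|) = -54/(22.67·9.695) ≈ -0.2457
θ = arccos(-0.2457) ≈ 104.2°

104.2°


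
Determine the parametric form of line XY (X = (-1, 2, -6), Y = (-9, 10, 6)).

Direction vector d = Y - X = (-9 + 1, 10 - 2, 6 + 6) = (-8, 8, 12)
Parametric form r = X + t·d:
x = -1 - 8t, y = 2 + 8t, z = -6 + 12t

x = -1 - 8t, y = 2 + 8t, z = -6 + 12t


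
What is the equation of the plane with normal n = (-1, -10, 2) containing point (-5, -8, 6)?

The plane through P with normal n = (a, b, c) satisfies n·(r - P) = 0,
i.e. ax + by + cz = a·x₀ + b·y₀ + c·z₀.
d = (-1)·(-5) + (-10)·(-8) + 2·6
  = 5 + 80 + 12
  = 97
Equation: -x - 10y + 2z = 97

-x - 10y + 2z = 97


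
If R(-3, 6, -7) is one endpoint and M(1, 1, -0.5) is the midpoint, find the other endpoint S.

S = 2M - R
  = (2·1 - (-3), 2·1 - 6, 2·(-0.5) - (-7))
  = (2 + 3, 2 - 6, -1 + 7)
  = (5, -4, 6)

(5, -4, 6)


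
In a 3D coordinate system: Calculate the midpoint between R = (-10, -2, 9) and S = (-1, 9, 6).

M = ((x₁+x₂)/2, (y₁+y₂)/2, (z₁+z₂)/2)
  = ((-10 - 1)/2, (-2 + 9)/2, (9 + 6)/2)
  = (-11/2, 7/2, 15/2)
  = (-5.5, 3.5, 7.5)

(-5.5, 3.5, 7.5)


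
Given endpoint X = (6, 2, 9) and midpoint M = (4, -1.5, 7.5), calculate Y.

Y = 2M - X
  = (2·4 - 6, 2·(-1.5) - 2, 2·7.5 - 9)
  = (8 - 6, -3 - 2, 15 - 9)
  = (2, -5, 6)

(2, -5, 6)


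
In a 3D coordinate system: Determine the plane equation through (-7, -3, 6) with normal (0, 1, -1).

The plane through P with normal n = (a, b, c) satisfies n·(r - P) = 0,
i.e. ax + by + cz = a·x₀ + b·y₀ + c·z₀.
d = 0·(-7) + 1·(-3) + (-1)·6
  = 0 - 3 - 6
  = -9
Equation: y - z = -9

y - z = -9


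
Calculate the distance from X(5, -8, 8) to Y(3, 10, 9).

d = √[(x₂-x₁)² + (y₂-y₁)² + (z₂-z₁)²]
  = √[(-2)² + 18² + 1²]
  = √[4 + 324 + 1]
  = √329
  ≈ 18.14

18.14


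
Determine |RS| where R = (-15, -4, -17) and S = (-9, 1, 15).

d = √[(x₂-x₁)² + (y₂-y₁)² + (z₂-z₁)²]
  = √[6² + 5² + 32²]
  = √[36 + 25 + 1024]
  = √1085
  ≈ 32.94

32.94


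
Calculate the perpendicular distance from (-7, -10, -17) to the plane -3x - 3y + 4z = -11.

distance = |a·x₀ + b·y₀ + c·z₀ - d| / √(a² + b² + c²)
  = |(-3)·(-7) + (-3)·(-10) + 4·(-17) - (-11)| / √((-3)² + (-3)² + 4²)
  = |21 + 30 - 68 + 11| / √(9 + 9 + 16)
  = |-6| / √34
  = 6 / 5.831
  ≈ 1.029

1.029


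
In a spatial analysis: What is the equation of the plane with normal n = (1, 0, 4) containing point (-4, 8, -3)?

The plane through P with normal n = (a, b, c) satisfies n·(r - P) = 0,
i.e. ax + by + cz = a·x₀ + b·y₀ + c·z₀.
d = 1·(-4) + 0·8 + 4·(-3)
  = -4 + 0 - 12
  = -16
Equation: x + 4z = -16

x + 4z = -16


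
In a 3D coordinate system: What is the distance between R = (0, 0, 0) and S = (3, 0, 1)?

d = √[(x₂-x₁)² + (y₂-y₁)² + (z₂-z₁)²]
  = √[3² + 0² + 1²]
  = √[9 + 0 + 1]
  = √10
  ≈ 3.162

3.162


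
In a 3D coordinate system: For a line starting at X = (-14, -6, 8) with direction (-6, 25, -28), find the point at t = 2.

P(t) = X + t·d
  = (-14 + (-6)·2, -6 + 25·2, 8 + (-28)·2)
  = (-14 - 12, -6 + 50, 8 - 56)
  = (-26, 44, -48)

(-26, 44, -48)


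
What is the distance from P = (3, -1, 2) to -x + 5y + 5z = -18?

distance = |a·x₀ + b·y₀ + c·z₀ - d| / √(a² + b² + c²)
  = |(-1)·3 + 5·(-1) + 5·2 - (-18)| / √((-1)² + 5² + 5²)
  = |-3 - 5 + 10 + 18| / √(1 + 25 + 25)
  = |20| / √51
  = 20 / 7.141
  ≈ 2.801

2.801


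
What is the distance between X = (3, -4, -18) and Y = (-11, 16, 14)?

d = √[(x₂-x₁)² + (y₂-y₁)² + (z₂-z₁)²]
  = √[(-14)² + 20² + 32²]
  = √[196 + 400 + 1024]
  = √1620
  ≈ 40.25

40.25


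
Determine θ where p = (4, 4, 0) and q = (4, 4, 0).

p·q = 4·4 + 4·4 + 0·0 = 16 + 16 + 0 = 32
|p| = √(4² + 4² + 0²) = √32 ≈ 5.657
|q| = √(4² + 4² + 0²) = √32 ≈ 5.657
cos θ = (p·q)/(|p||q|) = 32/(5.657·5.657) ≈ 1
θ = arccos(1) ≈ 0°

0°


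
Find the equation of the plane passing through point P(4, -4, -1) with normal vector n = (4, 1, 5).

The plane through P with normal n = (a, b, c) satisfies n·(r - P) = 0,
i.e. ax + by + cz = a·x₀ + b·y₀ + c·z₀.
d = 4·4 + 1·(-4) + 5·(-1)
  = 16 - 4 - 5
  = 7
Equation: 4x + y + 5z = 7

4x + y + 5z = 7


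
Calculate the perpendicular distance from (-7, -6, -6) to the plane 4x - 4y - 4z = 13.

distance = |a·x₀ + b·y₀ + c·z₀ - d| / √(a² + b² + c²)
  = |4·(-7) + (-4)·(-6) + (-4)·(-6) - 13| / √(4² + (-4)² + (-4)²)
  = |-28 + 24 + 24 - 13| / √(16 + 16 + 16)
  = |7| / √48
  = 7 / 6.928
  ≈ 1.01

1.01


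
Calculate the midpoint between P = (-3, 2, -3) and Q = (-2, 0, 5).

M = ((x₁+x₂)/2, (y₁+y₂)/2, (z₁+z₂)/2)
  = ((-3 - 2)/2, (2 + 0)/2, (-3 + 5)/2)
  = (-5/2, 2/2, 2/2)
  = (-2.5, 1, 1)

(-2.5, 1, 1)


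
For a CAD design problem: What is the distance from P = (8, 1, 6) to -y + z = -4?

distance = |a·x₀ + b·y₀ + c·z₀ - d| / √(a² + b² + c²)
  = |0·8 + (-1)·1 + 1·6 - (-4)| / √(0² + (-1)² + 1²)
  = |0 - 1 + 6 + 4| / √(0 + 1 + 1)
  = |9| / √2
  = 9 / 1.414
  ≈ 6.364

6.364


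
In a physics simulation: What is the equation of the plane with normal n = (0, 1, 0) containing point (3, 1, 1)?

The plane through P with normal n = (a, b, c) satisfies n·(r - P) = 0,
i.e. ax + by + cz = a·x₀ + b·y₀ + c·z₀.
d = 0·3 + 1·1 + 0·1
  = 0 + 1 + 0
  = 1
Equation: y = 1

y = 1


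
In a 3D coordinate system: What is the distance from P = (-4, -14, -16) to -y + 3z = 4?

distance = |a·x₀ + b·y₀ + c·z₀ - d| / √(a² + b² + c²)
  = |0·(-4) + (-1)·(-14) + 3·(-16) - 4| / √(0² + (-1)² + 3²)
  = |0 + 14 - 48 - 4| / √(0 + 1 + 9)
  = |-38| / √10
  = 38 / 3.162
  ≈ 12.02

12.02


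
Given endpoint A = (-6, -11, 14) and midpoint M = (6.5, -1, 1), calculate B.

B = 2M - A
  = (2·6.5 - (-6), 2·(-1) - (-11), 2·1 - 14)
  = (13 + 6, -2 + 11, 2 - 14)
  = (19, 9, -12)

(19, 9, -12)


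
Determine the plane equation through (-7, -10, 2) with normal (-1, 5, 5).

The plane through P with normal n = (a, b, c) satisfies n·(r - P) = 0,
i.e. ax + by + cz = a·x₀ + b·y₀ + c·z₀.
d = (-1)·(-7) + 5·(-10) + 5·2
  = 7 - 50 + 10
  = -33
Equation: -x + 5y + 5z = -33

-x + 5y + 5z = -33


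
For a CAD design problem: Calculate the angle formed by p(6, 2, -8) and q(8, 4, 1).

p·q = 6·8 + 2·4 + (-8)·1 = 48 + 8 - 8 = 48
|p| = √(6² + 2² + (-8)²) = √104 ≈ 10.2
|q| = √(8² + 4² + 1²) = √81 ≈ 9
cos θ = (p·q)/(|p||q|) = 48/(10.2·9) ≈ 0.523
θ = arccos(0.523) ≈ 58.47°

58.47°


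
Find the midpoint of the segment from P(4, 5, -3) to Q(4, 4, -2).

M = ((x₁+x₂)/2, (y₁+y₂)/2, (z₁+z₂)/2)
  = ((4 + 4)/2, (5 + 4)/2, (-3 - 2)/2)
  = (8/2, 9/2, -5/2)
  = (4, 4.5, -2.5)

(4, 4.5, -2.5)


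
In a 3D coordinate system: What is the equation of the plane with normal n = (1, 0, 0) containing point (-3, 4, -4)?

The plane through P with normal n = (a, b, c) satisfies n·(r - P) = 0,
i.e. ax + by + cz = a·x₀ + b·y₀ + c·z₀.
d = 1·(-3) + 0·4 + 0·(-4)
  = -3 + 0 + 0
  = -3
Equation: x = -3

x = -3


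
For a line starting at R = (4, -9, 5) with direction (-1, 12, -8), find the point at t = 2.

P(t) = R + t·d
  = (4 + (-1)·2, -9 + 12·2, 5 + (-8)·2)
  = (4 - 2, -9 + 24, 5 - 16)
  = (2, 15, -11)

(2, 15, -11)


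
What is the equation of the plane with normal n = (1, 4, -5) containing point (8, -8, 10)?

The plane through P with normal n = (a, b, c) satisfies n·(r - P) = 0,
i.e. ax + by + cz = a·x₀ + b·y₀ + c·z₀.
d = 1·8 + 4·(-8) + (-5)·10
  = 8 - 32 - 50
  = -74
Equation: x + 4y - 5z = -74

x + 4y - 5z = -74


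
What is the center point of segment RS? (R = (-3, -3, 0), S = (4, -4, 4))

M = ((x₁+x₂)/2, (y₁+y₂)/2, (z₁+z₂)/2)
  = ((-3 + 4)/2, (-3 - 4)/2, (0 + 4)/2)
  = (1/2, -7/2, 4/2)
  = (0.5, -3.5, 2)

(0.5, -3.5, 2)


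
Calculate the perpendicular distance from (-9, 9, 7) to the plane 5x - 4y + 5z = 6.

distance = |a·x₀ + b·y₀ + c·z₀ - d| / √(a² + b² + c²)
  = |5·(-9) + (-4)·9 + 5·7 - 6| / √(5² + (-4)² + 5²)
  = |-45 - 36 + 35 - 6| / √(25 + 16 + 25)
  = |-52| / √66
  = 52 / 8.124
  ≈ 6.401

6.401


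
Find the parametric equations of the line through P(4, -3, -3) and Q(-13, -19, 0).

Direction vector d = Q - P = (-13 - 4, -19 + 3, 0 + 3) = (-17, -16, 3)
Parametric form r = P + t·d:
x = 4 - 17t, y = -3 - 16t, z = -3 + 3t

x = 4 - 17t, y = -3 - 16t, z = -3 + 3t


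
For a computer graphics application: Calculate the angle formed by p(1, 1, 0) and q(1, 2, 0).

p·q = 1·1 + 1·2 + 0·0 = 1 + 2 + 0 = 3
|p| = √(1² + 1² + 0²) = √2 ≈ 1.414
|q| = √(1² + 2² + 0²) = √5 ≈ 2.236
cos θ = (p·q)/(|p||q|) = 3/(1.414·2.236) ≈ 0.9487
θ = arccos(0.9487) ≈ 18.43°

18.43°


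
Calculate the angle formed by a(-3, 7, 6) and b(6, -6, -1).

a·b = (-3)·6 + 7·(-6) + 6·(-1) = -18 - 42 - 6 = -66
|a| = √((-3)² + 7² + 6²) = √94 ≈ 9.695
|b| = √(6² + (-6)² + (-1)²) = √73 ≈ 8.544
cos θ = (a·b)/(|a||b|) = -66/(9.695·8.544) ≈ -0.7967
θ = arccos(-0.7967) ≈ 142.8°

142.8°


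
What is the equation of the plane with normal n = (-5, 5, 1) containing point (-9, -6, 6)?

The plane through P with normal n = (a, b, c) satisfies n·(r - P) = 0,
i.e. ax + by + cz = a·x₀ + b·y₀ + c·z₀.
d = (-5)·(-9) + 5·(-6) + 1·6
  = 45 - 30 + 6
  = 21
Equation: -5x + 5y + z = 21

-5x + 5y + z = 21


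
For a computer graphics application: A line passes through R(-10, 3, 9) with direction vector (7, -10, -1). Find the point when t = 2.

P(t) = R + t·d
  = (-10 + 7·2, 3 + (-10)·2, 9 + (-1)·2)
  = (-10 + 14, 3 - 20, 9 - 2)
  = (4, -17, 7)

(4, -17, 7)


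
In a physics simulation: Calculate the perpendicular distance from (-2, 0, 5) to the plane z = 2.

distance = |a·x₀ + b·y₀ + c·z₀ - d| / √(a² + b² + c²)
  = |0·(-2) + 0·0 + 1·5 - 2| / √(0² + 0² + 1²)
  = |0 + 0 + 5 - 2| / √(0 + 0 + 1)
  = |3| / √1
  = 3 / 1
  ≈ 3

3


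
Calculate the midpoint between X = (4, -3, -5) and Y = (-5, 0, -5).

M = ((x₁+x₂)/2, (y₁+y₂)/2, (z₁+z₂)/2)
  = ((4 - 5)/2, (-3 + 0)/2, (-5 - 5)/2)
  = (-1/2, -3/2, -10/2)
  = (-0.5, -1.5, -5)

(-0.5, -1.5, -5)


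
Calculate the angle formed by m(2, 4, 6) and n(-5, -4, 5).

m·n = 2·(-5) + 4·(-4) + 6·5 = -10 - 16 + 30 = 4
|m| = √(2² + 4² + 6²) = √56 ≈ 7.483
|n| = √((-5)² + (-4)² + 5²) = √66 ≈ 8.124
cos θ = (m·n)/(|m||n|) = 4/(7.483·8.124) ≈ 0.0658
θ = arccos(0.0658) ≈ 86.23°

86.23°


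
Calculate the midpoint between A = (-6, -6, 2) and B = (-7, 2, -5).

M = ((x₁+x₂)/2, (y₁+y₂)/2, (z₁+z₂)/2)
  = ((-6 - 7)/2, (-6 + 2)/2, (2 - 5)/2)
  = (-13/2, -4/2, -3/2)
  = (-6.5, -2, -1.5)

(-6.5, -2, -1.5)


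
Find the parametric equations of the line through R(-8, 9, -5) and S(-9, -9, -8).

Direction vector d = S - R = (-9 + 8, -9 - 9, -8 + 5) = (-1, -18, -3)
Parametric form r = R + t·d:
x = -8 - t, y = 9 - 18t, z = -5 - 3t

x = -8 - t, y = 9 - 18t, z = -5 - 3t


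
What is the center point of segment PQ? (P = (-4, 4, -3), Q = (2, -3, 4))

M = ((x₁+x₂)/2, (y₁+y₂)/2, (z₁+z₂)/2)
  = ((-4 + 2)/2, (4 - 3)/2, (-3 + 4)/2)
  = (-2/2, 1/2, 1/2)
  = (-1, 0.5, 0.5)

(-1, 0.5, 0.5)


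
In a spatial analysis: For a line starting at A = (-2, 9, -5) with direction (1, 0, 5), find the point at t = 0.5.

P(t) = A + t·d
  = (-2 + 1·0.5, 9 + 0·0.5, -5 + 5·0.5)
  = (-2 + 0.5, 9 + 0, -5 + 2.5)
  = (-1.5, 9, -2.5)

(-1.5, 9, -2.5)


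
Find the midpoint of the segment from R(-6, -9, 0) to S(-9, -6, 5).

M = ((x₁+x₂)/2, (y₁+y₂)/2, (z₁+z₂)/2)
  = ((-6 - 9)/2, (-9 - 6)/2, (0 + 5)/2)
  = (-15/2, -15/2, 5/2)
  = (-7.5, -7.5, 2.5)

(-7.5, -7.5, 2.5)


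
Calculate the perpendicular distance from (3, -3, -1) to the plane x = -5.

distance = |a·x₀ + b·y₀ + c·z₀ - d| / √(a² + b² + c²)
  = |1·3 + 0·(-3) + 0·(-1) - (-5)| / √(1² + 0² + 0²)
  = |3 + 0 + 0 + 5| / √(1 + 0 + 0)
  = |8| / √1
  = 8 / 1
  ≈ 8

8


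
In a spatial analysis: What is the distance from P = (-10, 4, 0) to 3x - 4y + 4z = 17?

distance = |a·x₀ + b·y₀ + c·z₀ - d| / √(a² + b² + c²)
  = |3·(-10) + (-4)·4 + 4·0 - 17| / √(3² + (-4)² + 4²)
  = |-30 - 16 + 0 - 17| / √(9 + 16 + 16)
  = |-63| / √41
  = 63 / 6.403
  ≈ 9.839

9.839


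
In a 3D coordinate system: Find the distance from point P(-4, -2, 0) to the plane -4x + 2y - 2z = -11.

distance = |a·x₀ + b·y₀ + c·z₀ - d| / √(a² + b² + c²)
  = |(-4)·(-4) + 2·(-2) + (-2)·0 - (-11)| / √((-4)² + 2² + (-2)²)
  = |16 - 4 + 0 + 11| / √(16 + 4 + 4)
  = |23| / √24
  = 23 / 4.899
  ≈ 4.695

4.695


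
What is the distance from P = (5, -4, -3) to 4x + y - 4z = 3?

distance = |a·x₀ + b·y₀ + c·z₀ - d| / √(a² + b² + c²)
  = |4·5 + 1·(-4) + (-4)·(-3) - 3| / √(4² + 1² + (-4)²)
  = |20 - 4 + 12 - 3| / √(16 + 1 + 16)
  = |25| / √33
  = 25 / 5.745
  ≈ 4.352

4.352


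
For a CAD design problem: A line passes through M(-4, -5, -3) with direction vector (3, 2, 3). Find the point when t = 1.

P(t) = M + t·d
  = (-4 + 3·1, -5 + 2·1, -3 + 3·1)
  = (-4 + 3, -5 + 2, -3 + 3)
  = (-1, -3, 0)

(-1, -3, 0)


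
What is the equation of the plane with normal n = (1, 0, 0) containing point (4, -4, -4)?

The plane through P with normal n = (a, b, c) satisfies n·(r - P) = 0,
i.e. ax + by + cz = a·x₀ + b·y₀ + c·z₀.
d = 1·4 + 0·(-4) + 0·(-4)
  = 4 + 0 + 0
  = 4
Equation: x = 4

x = 4


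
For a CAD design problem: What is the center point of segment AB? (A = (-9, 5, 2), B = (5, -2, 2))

M = ((x₁+x₂)/2, (y₁+y₂)/2, (z₁+z₂)/2)
  = ((-9 + 5)/2, (5 - 2)/2, (2 + 2)/2)
  = (-4/2, 3/2, 4/2)
  = (-2, 1.5, 2)

(-2, 1.5, 2)


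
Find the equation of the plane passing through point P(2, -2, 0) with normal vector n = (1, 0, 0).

The plane through P with normal n = (a, b, c) satisfies n·(r - P) = 0,
i.e. ax + by + cz = a·x₀ + b·y₀ + c·z₀.
d = 1·2 + 0·(-2) + 0·0
  = 2 + 0 + 0
  = 2
Equation: x = 2

x = 2


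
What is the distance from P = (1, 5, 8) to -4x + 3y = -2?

distance = |a·x₀ + b·y₀ + c·z₀ - d| / √(a² + b² + c²)
  = |(-4)·1 + 3·5 + 0·8 - (-2)| / √((-4)² + 3² + 0²)
  = |-4 + 15 + 0 + 2| / √(16 + 9 + 0)
  = |13| / √25
  = 13 / 5
  ≈ 2.6

2.6


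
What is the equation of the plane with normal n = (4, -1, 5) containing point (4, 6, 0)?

The plane through P with normal n = (a, b, c) satisfies n·(r - P) = 0,
i.e. ax + by + cz = a·x₀ + b·y₀ + c·z₀.
d = 4·4 + (-1)·6 + 5·0
  = 16 - 6 + 0
  = 10
Equation: 4x - y + 5z = 10

4x - y + 5z = 10


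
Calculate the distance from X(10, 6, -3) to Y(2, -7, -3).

d = √[(x₂-x₁)² + (y₂-y₁)² + (z₂-z₁)²]
  = √[(-8)² + (-13)² + 0²]
  = √[64 + 169 + 0]
  = √233
  ≈ 15.26

15.26


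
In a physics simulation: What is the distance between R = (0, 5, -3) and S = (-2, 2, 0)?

d = √[(x₂-x₁)² + (y₂-y₁)² + (z₂-z₁)²]
  = √[(-2)² + (-3)² + 3²]
  = √[4 + 9 + 9]
  = √22
  ≈ 4.69

4.69


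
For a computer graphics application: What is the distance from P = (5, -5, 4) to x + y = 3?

distance = |a·x₀ + b·y₀ + c·z₀ - d| / √(a² + b² + c²)
  = |1·5 + 1·(-5) + 0·4 - 3| / √(1² + 1² + 0²)
  = |5 - 5 + 0 - 3| / √(1 + 1 + 0)
  = |-3| / √2
  = 3 / 1.414
  ≈ 2.121

2.121


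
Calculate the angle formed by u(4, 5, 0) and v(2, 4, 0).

u·v = 4·2 + 5·4 + 0·0 = 8 + 20 + 0 = 28
|u| = √(4² + 5² + 0²) = √41 ≈ 6.403
|v| = √(2² + 4² + 0²) = √20 ≈ 4.472
cos θ = (u·v)/(|u||v|) = 28/(6.403·4.472) ≈ 0.9778
θ = arccos(0.9778) ≈ 12.09°

12.09°


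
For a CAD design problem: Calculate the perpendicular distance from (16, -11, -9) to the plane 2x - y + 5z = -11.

distance = |a·x₀ + b·y₀ + c·z₀ - d| / √(a² + b² + c²)
  = |2·16 + (-1)·(-11) + 5·(-9) - (-11)| / √(2² + (-1)² + 5²)
  = |32 + 11 - 45 + 11| / √(4 + 1 + 25)
  = |9| / √30
  = 9 / 5.477
  ≈ 1.643

1.643


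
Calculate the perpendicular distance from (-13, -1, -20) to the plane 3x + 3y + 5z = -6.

distance = |a·x₀ + b·y₀ + c·z₀ - d| / √(a² + b² + c²)
  = |3·(-13) + 3·(-1) + 5·(-20) - (-6)| / √(3² + 3² + 5²)
  = |-39 - 3 - 100 + 6| / √(9 + 9 + 25)
  = |-136| / √43
  = 136 / 6.557
  ≈ 20.74

20.74


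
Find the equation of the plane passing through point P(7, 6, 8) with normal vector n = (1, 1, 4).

The plane through P with normal n = (a, b, c) satisfies n·(r - P) = 0,
i.e. ax + by + cz = a·x₀ + b·y₀ + c·z₀.
d = 1·7 + 1·6 + 4·8
  = 7 + 6 + 32
  = 45
Equation: x + y + 4z = 45

x + y + 4z = 45


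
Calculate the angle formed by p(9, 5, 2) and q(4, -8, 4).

p·q = 9·4 + 5·(-8) + 2·4 = 36 - 40 + 8 = 4
|p| = √(9² + 5² + 2²) = √110 ≈ 10.49
|q| = √(4² + (-8)² + 4²) = √96 ≈ 9.798
cos θ = (p·q)/(|p||q|) = 4/(10.49·9.798) ≈ 0.03892
θ = arccos(0.03892) ≈ 87.77°

87.77°


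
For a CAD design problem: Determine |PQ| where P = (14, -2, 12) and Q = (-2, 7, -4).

d = √[(x₂-x₁)² + (y₂-y₁)² + (z₂-z₁)²]
  = √[(-16)² + 9² + (-16)²]
  = √[256 + 81 + 256]
  = √593
  ≈ 24.35

24.35


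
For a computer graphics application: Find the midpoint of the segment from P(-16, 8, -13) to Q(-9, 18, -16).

M = ((x₁+x₂)/2, (y₁+y₂)/2, (z₁+z₂)/2)
  = ((-16 - 9)/2, (8 + 18)/2, (-13 - 16)/2)
  = (-25/2, 26/2, -29/2)
  = (-12.5, 13, -14.5)

(-12.5, 13, -14.5)


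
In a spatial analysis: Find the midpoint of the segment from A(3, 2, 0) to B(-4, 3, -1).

M = ((x₁+x₂)/2, (y₁+y₂)/2, (z₁+z₂)/2)
  = ((3 - 4)/2, (2 + 3)/2, (0 - 1)/2)
  = (-1/2, 5/2, -1/2)
  = (-0.5, 2.5, -0.5)

(-0.5, 2.5, -0.5)


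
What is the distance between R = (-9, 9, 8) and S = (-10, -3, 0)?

d = √[(x₂-x₁)² + (y₂-y₁)² + (z₂-z₁)²]
  = √[(-1)² + (-12)² + (-8)²]
  = √[1 + 144 + 64]
  = √209
  ≈ 14.46

14.46


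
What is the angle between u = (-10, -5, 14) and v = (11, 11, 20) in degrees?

u·v = (-10)·11 + (-5)·11 + 14·20 = -110 - 55 + 280 = 115
|u| = √((-10)² + (-5)² + 14²) = √321 ≈ 17.92
|v| = √(11² + 11² + 20²) = √642 ≈ 25.34
cos θ = (u·v)/(|u||v|) = 115/(17.92·25.34) ≈ 0.2533
θ = arccos(0.2533) ≈ 75.33°

75.33°


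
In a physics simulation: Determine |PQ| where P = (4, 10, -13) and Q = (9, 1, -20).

d = √[(x₂-x₁)² + (y₂-y₁)² + (z₂-z₁)²]
  = √[5² + (-9)² + (-7)²]
  = √[25 + 81 + 49]
  = √155
  ≈ 12.45

12.45


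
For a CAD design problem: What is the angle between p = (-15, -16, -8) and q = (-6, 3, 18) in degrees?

p·q = (-15)·(-6) + (-16)·3 + (-8)·18 = 90 - 48 - 144 = -102
|p| = √((-15)² + (-16)² + (-8)²) = √545 ≈ 23.35
|q| = √((-6)² + 3² + 18²) = √369 ≈ 19.21
cos θ = (p·q)/(|p||q|) = -102/(23.35·19.21) ≈ -0.2275
θ = arccos(-0.2275) ≈ 103.1°

103.1°


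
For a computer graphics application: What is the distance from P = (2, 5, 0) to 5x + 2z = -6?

distance = |a·x₀ + b·y₀ + c·z₀ - d| / √(a² + b² + c²)
  = |5·2 + 0·5 + 2·0 - (-6)| / √(5² + 0² + 2²)
  = |10 + 0 + 0 + 6| / √(25 + 0 + 4)
  = |16| / √29
  = 16 / 5.385
  ≈ 2.971

2.971


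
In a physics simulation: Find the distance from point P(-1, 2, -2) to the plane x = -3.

distance = |a·x₀ + b·y₀ + c·z₀ - d| / √(a² + b² + c²)
  = |1·(-1) + 0·2 + 0·(-2) - (-3)| / √(1² + 0² + 0²)
  = |-1 + 0 + 0 + 3| / √(1 + 0 + 0)
  = |2| / √1
  = 2 / 1
  ≈ 2

2


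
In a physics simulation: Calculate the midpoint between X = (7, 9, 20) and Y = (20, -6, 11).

M = ((x₁+x₂)/2, (y₁+y₂)/2, (z₁+z₂)/2)
  = ((7 + 20)/2, (9 - 6)/2, (20 + 11)/2)
  = (27/2, 3/2, 31/2)
  = (13.5, 1.5, 15.5)

(13.5, 1.5, 15.5)


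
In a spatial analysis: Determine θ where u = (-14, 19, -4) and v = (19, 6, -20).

u·v = (-14)·19 + 19·6 + (-4)·(-20) = -266 + 114 + 80 = -72
|u| = √((-14)² + 19² + (-4)²) = √573 ≈ 23.94
|v| = √(19² + 6² + (-20)²) = √797 ≈ 28.23
cos θ = (u·v)/(|u||v|) = -72/(23.94·28.23) ≈ -0.1065
θ = arccos(-0.1065) ≈ 96.12°

96.12°


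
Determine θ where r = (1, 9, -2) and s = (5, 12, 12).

r·s = 1·5 + 9·12 + (-2)·12 = 5 + 108 - 24 = 89
|r| = √(1² + 9² + (-2)²) = √86 ≈ 9.274
|s| = √(5² + 12² + 12²) = √313 ≈ 17.69
cos θ = (r·s)/(|r||s|) = 89/(9.274·17.69) ≈ 0.5425
θ = arccos(0.5425) ≈ 57.15°

57.15°


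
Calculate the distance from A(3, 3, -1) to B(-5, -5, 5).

d = √[(x₂-x₁)² + (y₂-y₁)² + (z₂-z₁)²]
  = √[(-8)² + (-8)² + 6²]
  = √[64 + 64 + 36]
  = √164
  ≈ 12.81

12.81


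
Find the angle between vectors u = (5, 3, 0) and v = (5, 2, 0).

u·v = 5·5 + 3·2 + 0·0 = 25 + 6 + 0 = 31
|u| = √(5² + 3² + 0²) = √34 ≈ 5.831
|v| = √(5² + 2² + 0²) = √29 ≈ 5.385
cos θ = (u·v)/(|u||v|) = 31/(5.831·5.385) ≈ 0.9872
θ = arccos(0.9872) ≈ 9.162°

9.162°


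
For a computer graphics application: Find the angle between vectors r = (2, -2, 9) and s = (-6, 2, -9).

r·s = 2·(-6) + (-2)·2 + 9·(-9) = -12 - 4 - 81 = -97
|r| = √(2² + (-2)² + 9²) = √89 ≈ 9.434
|s| = √((-6)² + 2² + (-9)²) = √121 ≈ 11
cos θ = (r·s)/(|r||s|) = -97/(9.434·11) ≈ -0.9347
θ = arccos(-0.9347) ≈ 159.2°

159.2°


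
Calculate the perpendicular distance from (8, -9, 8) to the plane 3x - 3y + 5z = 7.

distance = |a·x₀ + b·y₀ + c·z₀ - d| / √(a² + b² + c²)
  = |3·8 + (-3)·(-9) + 5·8 - 7| / √(3² + (-3)² + 5²)
  = |24 + 27 + 40 - 7| / √(9 + 9 + 25)
  = |84| / √43
  = 84 / 6.557
  ≈ 12.81

12.81


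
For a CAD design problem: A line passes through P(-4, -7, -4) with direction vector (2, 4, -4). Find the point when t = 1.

P(t) = P + t·d
  = (-4 + 2·1, -7 + 4·1, -4 + (-4)·1)
  = (-4 + 2, -7 + 4, -4 - 4)
  = (-2, -3, -8)

(-2, -3, -8)


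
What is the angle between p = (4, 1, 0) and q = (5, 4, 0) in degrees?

p·q = 4·5 + 1·4 + 0·0 = 20 + 4 + 0 = 24
|p| = √(4² + 1² + 0²) = √17 ≈ 4.123
|q| = √(5² + 4² + 0²) = √41 ≈ 6.403
cos θ = (p·q)/(|p||q|) = 24/(4.123·6.403) ≈ 0.9091
θ = arccos(0.9091) ≈ 24.62°

24.62°


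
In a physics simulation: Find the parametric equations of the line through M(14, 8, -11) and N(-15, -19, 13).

Direction vector d = N - M = (-15 - 14, -19 - 8, 13 + 11) = (-29, -27, 24)
Parametric form r = M + t·d:
x = 14 - 29t, y = 8 - 27t, z = -11 + 24t

x = 14 - 29t, y = 8 - 27t, z = -11 + 24t


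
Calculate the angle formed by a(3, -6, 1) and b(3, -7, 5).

a·b = 3·3 + (-6)·(-7) + 1·5 = 9 + 42 + 5 = 56
|a| = √(3² + (-6)² + 1²) = √46 ≈ 6.782
|b| = √(3² + (-7)² + 5²) = √83 ≈ 9.11
cos θ = (a·b)/(|a||b|) = 56/(6.782·9.11) ≈ 0.9063
θ = arccos(0.9063) ≈ 25°

25°


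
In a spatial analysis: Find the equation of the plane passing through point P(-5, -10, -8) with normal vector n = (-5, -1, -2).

The plane through P with normal n = (a, b, c) satisfies n·(r - P) = 0,
i.e. ax + by + cz = a·x₀ + b·y₀ + c·z₀.
d = (-5)·(-5) + (-1)·(-10) + (-2)·(-8)
  = 25 + 10 + 16
  = 51
Equation: -5x - y - 2z = 51

-5x - y - 2z = 51


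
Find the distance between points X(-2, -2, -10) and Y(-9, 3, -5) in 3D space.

d = √[(x₂-x₁)² + (y₂-y₁)² + (z₂-z₁)²]
  = √[(-7)² + 5² + 5²]
  = √[49 + 25 + 25]
  = √99
  ≈ 9.95

9.95


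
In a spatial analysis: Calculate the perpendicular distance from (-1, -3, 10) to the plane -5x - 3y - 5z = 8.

distance = |a·x₀ + b·y₀ + c·z₀ - d| / √(a² + b² + c²)
  = |(-5)·(-1) + (-3)·(-3) + (-5)·10 - 8| / √((-5)² + (-3)² + (-5)²)
  = |5 + 9 - 50 - 8| / √(25 + 9 + 25)
  = |-44| / √59
  = 44 / 7.681
  ≈ 5.728

5.728


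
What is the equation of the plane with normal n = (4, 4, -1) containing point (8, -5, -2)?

The plane through P with normal n = (a, b, c) satisfies n·(r - P) = 0,
i.e. ax + by + cz = a·x₀ + b·y₀ + c·z₀.
d = 4·8 + 4·(-5) + (-1)·(-2)
  = 32 - 20 + 2
  = 14
Equation: 4x + 4y - z = 14

4x + 4y - z = 14


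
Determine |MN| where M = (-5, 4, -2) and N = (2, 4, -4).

d = √[(x₂-x₁)² + (y₂-y₁)² + (z₂-z₁)²]
  = √[7² + 0² + (-2)²]
  = √[49 + 0 + 4]
  = √53
  ≈ 7.28

7.28


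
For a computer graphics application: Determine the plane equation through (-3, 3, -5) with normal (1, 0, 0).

The plane through P with normal n = (a, b, c) satisfies n·(r - P) = 0,
i.e. ax + by + cz = a·x₀ + b·y₀ + c·z₀.
d = 1·(-3) + 0·3 + 0·(-5)
  = -3 + 0 + 0
  = -3
Equation: x = -3

x = -3


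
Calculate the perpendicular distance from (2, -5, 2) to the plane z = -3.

distance = |a·x₀ + b·y₀ + c·z₀ - d| / √(a² + b² + c²)
  = |0·2 + 0·(-5) + 1·2 - (-3)| / √(0² + 0² + 1²)
  = |0 + 0 + 2 + 3| / √(0 + 0 + 1)
  = |5| / √1
  = 5 / 1
  ≈ 5

5


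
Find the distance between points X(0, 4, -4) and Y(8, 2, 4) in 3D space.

d = √[(x₂-x₁)² + (y₂-y₁)² + (z₂-z₁)²]
  = √[8² + (-2)² + 8²]
  = √[64 + 4 + 64]
  = √132
  ≈ 11.49

11.49


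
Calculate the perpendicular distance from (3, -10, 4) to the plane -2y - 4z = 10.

distance = |a·x₀ + b·y₀ + c·z₀ - d| / √(a² + b² + c²)
  = |0·3 + (-2)·(-10) + (-4)·4 - 10| / √(0² + (-2)² + (-4)²)
  = |0 + 20 - 16 - 10| / √(0 + 4 + 16)
  = |-6| / √20
  = 6 / 4.472
  ≈ 1.342

1.342


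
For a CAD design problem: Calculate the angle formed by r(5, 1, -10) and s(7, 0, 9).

r·s = 5·7 + 1·0 + (-10)·9 = 35 + 0 - 90 = -55
|r| = √(5² + 1² + (-10)²) = √126 ≈ 11.22
|s| = √(7² + 0² + 9²) = √130 ≈ 11.4
cos θ = (r·s)/(|r||s|) = -55/(11.22·11.4) ≈ -0.4297
θ = arccos(-0.4297) ≈ 115.5°

115.5°


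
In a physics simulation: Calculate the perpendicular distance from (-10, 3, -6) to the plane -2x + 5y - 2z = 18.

distance = |a·x₀ + b·y₀ + c·z₀ - d| / √(a² + b² + c²)
  = |(-2)·(-10) + 5·3 + (-2)·(-6) - 18| / √((-2)² + 5² + (-2)²)
  = |20 + 15 + 12 - 18| / √(4 + 25 + 4)
  = |29| / √33
  = 29 / 5.745
  ≈ 5.048

5.048


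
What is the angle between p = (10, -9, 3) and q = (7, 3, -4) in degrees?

p·q = 10·7 + (-9)·3 + 3·(-4) = 70 - 27 - 12 = 31
|p| = √(10² + (-9)² + 3²) = √190 ≈ 13.78
|q| = √(7² + 3² + (-4)²) = √74 ≈ 8.602
cos θ = (p·q)/(|p||q|) = 31/(13.78·8.602) ≈ 0.2614
θ = arccos(0.2614) ≈ 74.84°

74.84°


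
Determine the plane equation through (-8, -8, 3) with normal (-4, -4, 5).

The plane through P with normal n = (a, b, c) satisfies n·(r - P) = 0,
i.e. ax + by + cz = a·x₀ + b·y₀ + c·z₀.
d = (-4)·(-8) + (-4)·(-8) + 5·3
  = 32 + 32 + 15
  = 79
Equation: -4x - 4y + 5z = 79

-4x - 4y + 5z = 79


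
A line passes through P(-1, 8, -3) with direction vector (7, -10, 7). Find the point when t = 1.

P(t) = P + t·d
  = (-1 + 7·1, 8 + (-10)·1, -3 + 7·1)
  = (-1 + 7, 8 - 10, -3 + 7)
  = (6, -2, 4)

(6, -2, 4)


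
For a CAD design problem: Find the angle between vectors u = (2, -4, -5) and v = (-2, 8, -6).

u·v = 2·(-2) + (-4)·8 + (-5)·(-6) = -4 - 32 + 30 = -6
|u| = √(2² + (-4)² + (-5)²) = √45 ≈ 6.708
|v| = √((-2)² + 8² + (-6)²) = √104 ≈ 10.2
cos θ = (u·v)/(|u||v|) = -6/(6.708·10.2) ≈ -0.08771
θ = arccos(-0.08771) ≈ 95.03°

95.03°


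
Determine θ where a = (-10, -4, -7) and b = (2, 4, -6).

a·b = (-10)·2 + (-4)·4 + (-7)·(-6) = -20 - 16 + 42 = 6
|a| = √((-10)² + (-4)² + (-7)²) = √165 ≈ 12.85
|b| = √(2² + 4² + (-6)²) = √56 ≈ 7.483
cos θ = (a·b)/(|a||b|) = 6/(12.85·7.483) ≈ 0.06242
θ = arccos(0.06242) ≈ 86.42°

86.42°


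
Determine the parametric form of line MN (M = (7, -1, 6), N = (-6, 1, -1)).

Direction vector d = N - M = (-6 - 7, 1 + 1, -1 - 6) = (-13, 2, -7)
Parametric form r = M + t·d:
x = 7 - 13t, y = -1 + 2t, z = 6 - 7t

x = 7 - 13t, y = -1 + 2t, z = 6 - 7t


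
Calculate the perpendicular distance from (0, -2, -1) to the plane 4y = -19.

distance = |a·x₀ + b·y₀ + c·z₀ - d| / √(a² + b² + c²)
  = |0·0 + 4·(-2) + 0·(-1) - (-19)| / √(0² + 4² + 0²)
  = |0 - 8 + 0 + 19| / √(0 + 16 + 0)
  = |11| / √16
  = 11 / 4
  ≈ 2.75

2.75


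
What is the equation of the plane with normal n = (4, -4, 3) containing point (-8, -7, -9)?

The plane through P with normal n = (a, b, c) satisfies n·(r - P) = 0,
i.e. ax + by + cz = a·x₀ + b·y₀ + c·z₀.
d = 4·(-8) + (-4)·(-7) + 3·(-9)
  = -32 + 28 - 27
  = -31
Equation: 4x - 4y + 3z = -31

4x - 4y + 3z = -31


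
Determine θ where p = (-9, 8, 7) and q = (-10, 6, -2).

p·q = (-9)·(-10) + 8·6 + 7·(-2) = 90 + 48 - 14 = 124
|p| = √((-9)² + 8² + 7²) = √194 ≈ 13.93
|q| = √((-10)² + 6² + (-2)²) = √140 ≈ 11.83
cos θ = (p·q)/(|p||q|) = 124/(13.93·11.83) ≈ 0.7524
θ = arccos(0.7524) ≈ 41.2°

41.2°


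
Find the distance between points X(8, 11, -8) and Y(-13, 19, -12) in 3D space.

d = √[(x₂-x₁)² + (y₂-y₁)² + (z₂-z₁)²]
  = √[(-21)² + 8² + (-4)²]
  = √[441 + 64 + 16]
  = √521
  ≈ 22.83

22.83


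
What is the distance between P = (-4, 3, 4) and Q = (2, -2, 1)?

d = √[(x₂-x₁)² + (y₂-y₁)² + (z₂-z₁)²]
  = √[6² + (-5)² + (-3)²]
  = √[36 + 25 + 9]
  = √70
  ≈ 8.367

8.367
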